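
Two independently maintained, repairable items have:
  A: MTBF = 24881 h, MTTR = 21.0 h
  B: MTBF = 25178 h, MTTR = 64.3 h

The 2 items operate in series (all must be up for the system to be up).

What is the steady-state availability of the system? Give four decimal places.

A(A) = MTBF/(MTBF+MTTR) = 24881/(24881+21.0) = 0.999157
A(B) = MTBF/(MTBF+MTTR) = 25178/(25178+64.3) = 0.997453
Series availability: 0.999157 × 0.997453 = 0.9966

0.9966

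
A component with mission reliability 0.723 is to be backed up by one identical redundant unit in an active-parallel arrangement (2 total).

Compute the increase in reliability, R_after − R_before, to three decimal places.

R_before = 0.723
R_after = 1 − (1 − 0.723)^2 = 0.923
ΔR = 0.923 − 0.723 = 0.200

0.200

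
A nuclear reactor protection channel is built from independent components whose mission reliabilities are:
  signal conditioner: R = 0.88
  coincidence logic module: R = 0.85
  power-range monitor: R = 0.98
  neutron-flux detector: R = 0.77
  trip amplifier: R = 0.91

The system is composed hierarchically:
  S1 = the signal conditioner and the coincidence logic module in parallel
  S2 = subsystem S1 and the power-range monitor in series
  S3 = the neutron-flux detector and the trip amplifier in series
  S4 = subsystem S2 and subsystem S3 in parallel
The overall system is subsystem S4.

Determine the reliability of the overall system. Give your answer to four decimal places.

0.9887

Parallel (signal conditioner and coincidence logic module): 1 − (1 − 0.880000)(1 − 0.850000) = 0.982000
Series ([0.982000] and power-range monitor): 0.982000 × 0.980000 = 0.962360
Series (neutron-flux detector and trip amplifier): 0.770000 × 0.910000 = 0.700700
Parallel ([0.962360] and [0.700700]): 1 − (1 − 0.962360)(1 − 0.700700) = 0.9887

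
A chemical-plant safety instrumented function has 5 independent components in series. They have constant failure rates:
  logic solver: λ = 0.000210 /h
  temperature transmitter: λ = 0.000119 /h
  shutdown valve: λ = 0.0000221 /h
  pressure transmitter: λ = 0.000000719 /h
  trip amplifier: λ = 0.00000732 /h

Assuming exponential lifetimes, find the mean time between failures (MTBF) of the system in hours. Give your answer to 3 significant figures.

Series of exponential components: λ_sys = Σ λ_i
λ_sys = 0.000210 + 0.000119 + 0.0000221 + 0.000000719 + 0.00000732 = 3.5914e-04 /h
MTBF = 1 / λ_sys = 2780 h

2780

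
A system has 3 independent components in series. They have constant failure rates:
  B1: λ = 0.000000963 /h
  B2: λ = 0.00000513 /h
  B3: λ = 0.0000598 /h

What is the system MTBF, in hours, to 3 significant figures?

Series of exponential components: λ_sys = Σ λ_i
λ_sys = 0.000000963 + 0.00000513 + 0.0000598 = 6.5893e-05 /h
MTBF = 1 / λ_sys = 15200 h

15200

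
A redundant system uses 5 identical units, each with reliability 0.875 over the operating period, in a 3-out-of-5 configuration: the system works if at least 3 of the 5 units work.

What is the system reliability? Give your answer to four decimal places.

R = Σ_{i=3}^{5} C(5,i) p^i (1−p)^{5−i} with p = 0.875
C(5,3)·0.875^3·0.125^2 = 0.104675
C(5,4)·0.875^4·0.125^1 = 0.366364
C(5,5)·0.875^5·0.125^0 = 0.512909
Sum = 0.9839

0.9839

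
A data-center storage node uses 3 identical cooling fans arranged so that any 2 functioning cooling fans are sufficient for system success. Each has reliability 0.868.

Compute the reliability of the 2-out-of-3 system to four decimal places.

0.9523

R = Σ_{i=2}^{3} C(3,i) p^i (1−p)^{3−i} with p = 0.868
C(3,2)·0.868^2·0.132^1 = 0.298356
C(3,3)·0.868^3·0.132^0 = 0.653972
Sum = 0.9523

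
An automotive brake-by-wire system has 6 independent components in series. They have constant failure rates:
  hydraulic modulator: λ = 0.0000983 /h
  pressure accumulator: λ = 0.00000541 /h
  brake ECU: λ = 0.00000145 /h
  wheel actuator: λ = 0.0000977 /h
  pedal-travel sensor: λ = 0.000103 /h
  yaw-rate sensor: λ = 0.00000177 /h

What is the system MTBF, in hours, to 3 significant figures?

Series of exponential components: λ_sys = Σ λ_i
λ_sys = 0.0000983 + 0.00000541 + 0.00000145 + 0.0000977 + 0.000103 + 0.00000177 = 3.0763e-04 /h
MTBF = 1 / λ_sys = 3250 h

3250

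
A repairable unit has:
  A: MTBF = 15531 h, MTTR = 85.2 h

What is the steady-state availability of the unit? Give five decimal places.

0.99454

A(A) = MTBF/(MTBF+MTTR) = 15531/(15531+85.2) = 0.99454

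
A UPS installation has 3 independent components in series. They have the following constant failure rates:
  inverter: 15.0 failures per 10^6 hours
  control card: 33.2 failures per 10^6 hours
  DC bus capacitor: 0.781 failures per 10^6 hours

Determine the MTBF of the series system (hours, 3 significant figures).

Series of exponential components: λ_sys = Σ λ_i
λ_sys = 0.0000150 + 0.0000332 + 0.000000781 = 4.8981e-05 /h
MTBF = 1 / λ_sys = 20400 h

20400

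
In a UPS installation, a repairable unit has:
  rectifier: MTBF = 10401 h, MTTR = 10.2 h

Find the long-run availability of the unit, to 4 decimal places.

0.9990

A(rectifier) = MTBF/(MTBF+MTTR) = 10401/(10401+10.2) = 0.9990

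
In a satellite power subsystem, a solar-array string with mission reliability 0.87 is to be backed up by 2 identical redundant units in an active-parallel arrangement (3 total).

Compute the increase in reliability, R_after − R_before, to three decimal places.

R_before = 0.87
R_after = 1 − (1 − 0.87)^3 = 0.998
ΔR = 0.998 − 0.87 = 0.128

0.128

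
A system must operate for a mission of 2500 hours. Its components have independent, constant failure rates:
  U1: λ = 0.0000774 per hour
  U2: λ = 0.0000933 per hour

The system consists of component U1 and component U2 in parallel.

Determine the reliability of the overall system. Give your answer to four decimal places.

0.9634

R(U1) = exp(−0.0000774 × 2500) = 0.824070
R(U2) = exp(−0.0000933 × 2500) = 0.791956
Parallel (U1 and U2): 1 − (1 − 0.824070)(1 − 0.791956) = 0.9634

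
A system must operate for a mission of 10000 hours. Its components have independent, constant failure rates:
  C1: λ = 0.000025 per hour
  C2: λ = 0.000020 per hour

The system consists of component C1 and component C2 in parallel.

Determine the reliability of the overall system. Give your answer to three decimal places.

R(C1) = exp(−0.000025 × 10000) = 0.77880
R(C2) = exp(−0.000020 × 10000) = 0.81873
Parallel (C1 and C2): 1 − (1 − 0.77880)(1 − 0.81873) = 0.960

0.960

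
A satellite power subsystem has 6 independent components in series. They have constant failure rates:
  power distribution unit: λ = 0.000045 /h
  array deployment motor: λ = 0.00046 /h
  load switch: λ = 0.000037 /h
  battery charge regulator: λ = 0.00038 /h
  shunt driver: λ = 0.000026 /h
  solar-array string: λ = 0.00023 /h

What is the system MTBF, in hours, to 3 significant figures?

Series of exponential components: λ_sys = Σ λ_i
λ_sys = 0.000045 + 0.00046 + 0.000037 + 0.00038 + 0.000026 + 0.00023 = 1.1780e-03 /h
MTBF = 1 / λ_sys = 849 h

849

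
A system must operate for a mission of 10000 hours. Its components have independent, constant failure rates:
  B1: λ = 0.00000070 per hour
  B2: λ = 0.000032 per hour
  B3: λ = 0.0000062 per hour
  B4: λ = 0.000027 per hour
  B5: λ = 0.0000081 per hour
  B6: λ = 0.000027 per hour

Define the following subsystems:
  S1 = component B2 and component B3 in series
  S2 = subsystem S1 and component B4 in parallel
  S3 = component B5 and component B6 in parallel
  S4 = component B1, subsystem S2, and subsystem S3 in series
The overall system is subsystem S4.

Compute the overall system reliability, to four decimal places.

0.9015

R(B1) = exp(−0.00000070 × 10000) = 0.993024
R(B2) = exp(−0.000032 × 10000) = 0.726149
R(B3) = exp(−0.0000062 × 10000) = 0.939883
R(B4) = exp(−0.000027 × 10000) = 0.763379
R(B5) = exp(−0.0000081 × 10000) = 0.922194
R(B6) = exp(−0.000027 × 10000) = 0.763379
Series (B2 and B3): 0.726149 × 0.939883 = 0.682495
Parallel ([0.682495] and B4): 1 − (1 − 0.682495)(1 − 0.763379) = 0.924872
Parallel (B5 and B6): 1 − (1 − 0.922194)(1 − 0.763379) = 0.981589
Series (B1, [0.924872], and [0.981589]): 0.993024 × 0.924872 × 0.981589 = 0.9015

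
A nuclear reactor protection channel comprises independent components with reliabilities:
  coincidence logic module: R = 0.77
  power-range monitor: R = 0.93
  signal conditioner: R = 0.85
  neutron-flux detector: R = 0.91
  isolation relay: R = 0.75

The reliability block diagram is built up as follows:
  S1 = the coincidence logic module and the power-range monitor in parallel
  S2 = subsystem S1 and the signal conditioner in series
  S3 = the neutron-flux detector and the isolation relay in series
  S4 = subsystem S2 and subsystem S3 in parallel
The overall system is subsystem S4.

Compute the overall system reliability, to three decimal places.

Parallel (coincidence logic module and power-range monitor): 1 − (1 − 0.77000)(1 − 0.93000) = 0.98390
Series ([0.98390] and signal conditioner): 0.98390 × 0.85000 = 0.83632
Series (neutron-flux detector and isolation relay): 0.91000 × 0.75000 = 0.68250
Parallel ([0.83632] and [0.68250]): 1 − (1 − 0.83632)(1 − 0.68250) = 0.948

0.948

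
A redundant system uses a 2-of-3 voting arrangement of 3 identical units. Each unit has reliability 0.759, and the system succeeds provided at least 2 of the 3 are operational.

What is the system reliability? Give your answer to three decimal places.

0.854

R = Σ_{i=2}^{3} C(3,i) p^i (1−p)^{3−i} with p = 0.759
C(3,2)·0.759^2·0.241^1 = 0.41651
C(3,3)·0.759^3·0.241^0 = 0.43725
Sum = 0.854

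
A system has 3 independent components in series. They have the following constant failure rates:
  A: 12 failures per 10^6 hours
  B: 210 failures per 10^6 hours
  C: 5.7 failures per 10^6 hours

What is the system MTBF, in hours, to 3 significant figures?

4390

Series of exponential components: λ_sys = Σ λ_i
λ_sys = 0.000012 + 0.00021 + 0.0000057 = 2.2770e-04 /h
MTBF = 1 / λ_sys = 4390 h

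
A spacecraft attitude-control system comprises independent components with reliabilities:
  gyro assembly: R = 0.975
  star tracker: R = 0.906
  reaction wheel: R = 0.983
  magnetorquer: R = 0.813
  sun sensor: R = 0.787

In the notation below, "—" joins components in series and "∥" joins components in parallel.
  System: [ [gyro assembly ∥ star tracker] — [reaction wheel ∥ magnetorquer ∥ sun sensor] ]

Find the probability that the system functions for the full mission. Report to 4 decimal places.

0.9970

Parallel (gyro assembly and star tracker): 1 − (1 − 0.975000)(1 − 0.906000) = 0.997650
Parallel (reaction wheel, magnetorquer, and sun sensor): 1 − (1 − 0.983000)(1 − 0.813000)(1 − 0.787000) = 0.999323
Series ([0.997650] and [0.999323]): 0.997650 × 0.999323 = 0.9970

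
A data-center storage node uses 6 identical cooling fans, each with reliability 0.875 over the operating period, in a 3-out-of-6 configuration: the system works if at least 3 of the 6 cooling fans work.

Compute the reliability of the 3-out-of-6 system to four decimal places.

0.9970

R = Σ_{i=3}^{6} C(6,i) p^i (1−p)^{6−i} with p = 0.875
C(6,3)·0.875^3·0.125^3 = 0.026169
C(6,4)·0.875^4·0.125^2 = 0.137386
C(6,5)·0.875^5·0.125^1 = 0.384682
C(6,6)·0.875^6·0.125^0 = 0.448795
Sum = 0.9970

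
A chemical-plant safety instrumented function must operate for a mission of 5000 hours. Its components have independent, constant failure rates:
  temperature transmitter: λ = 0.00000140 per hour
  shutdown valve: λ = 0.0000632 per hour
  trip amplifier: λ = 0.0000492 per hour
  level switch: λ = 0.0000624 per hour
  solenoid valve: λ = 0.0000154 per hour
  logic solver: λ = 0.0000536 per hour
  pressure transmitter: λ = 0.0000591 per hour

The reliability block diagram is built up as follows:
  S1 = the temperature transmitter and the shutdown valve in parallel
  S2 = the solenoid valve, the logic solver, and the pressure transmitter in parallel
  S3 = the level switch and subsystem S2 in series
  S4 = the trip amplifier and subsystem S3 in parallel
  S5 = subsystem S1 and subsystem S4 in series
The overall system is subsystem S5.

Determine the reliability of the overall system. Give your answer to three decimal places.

R(temperature transmitter) = exp(−0.00000140 × 5000) = 0.99302
R(shutdown valve) = exp(−0.0000632 × 5000) = 0.72906
R(trip amplifier) = exp(−0.0000492 × 5000) = 0.78192
R(level switch) = exp(−0.0000624 × 5000) = 0.73198
R(solenoid valve) = exp(−0.0000154 × 5000) = 0.92589
R(logic solver) = exp(−0.0000536 × 5000) = 0.76491
R(pressure transmitter) = exp(−0.0000591 × 5000) = 0.74416
Parallel (temperature transmitter and shutdown valve): 1 − (1 − 0.99302)(1 − 0.72906) = 0.99811
Parallel (solenoid valve, logic solver, and pressure transmitter): 1 − (1 − 0.92589)(1 − 0.76491)(1 − 0.74416) = 0.99554
Series (level switch and [0.99554]): 0.73198 × 0.99554 = 0.72872
Parallel (trip amplifier and [0.72872]): 1 − (1 − 0.78192)(1 − 0.72872) = 0.94084
Series ([0.99811] and [0.94084]): 0.99811 × 0.94084 = 0.939

0.939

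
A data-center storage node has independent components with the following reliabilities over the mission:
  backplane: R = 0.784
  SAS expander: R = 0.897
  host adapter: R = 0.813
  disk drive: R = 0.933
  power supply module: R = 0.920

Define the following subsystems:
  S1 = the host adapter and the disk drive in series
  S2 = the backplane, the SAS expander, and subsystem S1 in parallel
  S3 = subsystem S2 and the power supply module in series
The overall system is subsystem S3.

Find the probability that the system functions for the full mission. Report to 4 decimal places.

0.9151

Series (host adapter and disk drive): 0.813000 × 0.933000 = 0.758529
Parallel (backplane, SAS expander, and [0.758529]): 1 − (1 − 0.784000)(1 − 0.897000)(1 − 0.758529) = 0.994628
Series ([0.994628] and power supply module): 0.994628 × 0.920000 = 0.9151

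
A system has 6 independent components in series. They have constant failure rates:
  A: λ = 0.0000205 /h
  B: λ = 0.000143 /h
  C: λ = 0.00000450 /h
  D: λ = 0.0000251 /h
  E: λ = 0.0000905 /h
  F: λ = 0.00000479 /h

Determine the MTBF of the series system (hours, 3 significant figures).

3470

Series of exponential components: λ_sys = Σ λ_i
λ_sys = 0.0000205 + 0.000143 + 0.00000450 + 0.0000251 + 0.0000905 + 0.00000479 = 2.8839e-04 /h
MTBF = 1 / λ_sys = 3470 h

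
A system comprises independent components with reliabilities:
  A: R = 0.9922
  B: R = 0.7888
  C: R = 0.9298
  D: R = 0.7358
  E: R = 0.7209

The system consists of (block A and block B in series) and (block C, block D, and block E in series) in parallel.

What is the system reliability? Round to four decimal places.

Series (A and B): 0.992200 × 0.788800 = 0.782647
Series (C, D, and E): 0.929800 × 0.735800 × 0.720900 = 0.493201
Parallel ([0.782647] and [0.493201]): 1 − (1 − 0.782647)(1 − 0.493201) = 0.8898

0.8898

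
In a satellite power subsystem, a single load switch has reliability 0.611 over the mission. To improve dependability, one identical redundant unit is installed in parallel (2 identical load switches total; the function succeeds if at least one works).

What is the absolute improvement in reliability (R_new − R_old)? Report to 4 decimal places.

0.2377

R_before = 0.611
R_after = 1 − (1 − 0.611)^2 = 0.8487
ΔR = 0.8487 − 0.611 = 0.2377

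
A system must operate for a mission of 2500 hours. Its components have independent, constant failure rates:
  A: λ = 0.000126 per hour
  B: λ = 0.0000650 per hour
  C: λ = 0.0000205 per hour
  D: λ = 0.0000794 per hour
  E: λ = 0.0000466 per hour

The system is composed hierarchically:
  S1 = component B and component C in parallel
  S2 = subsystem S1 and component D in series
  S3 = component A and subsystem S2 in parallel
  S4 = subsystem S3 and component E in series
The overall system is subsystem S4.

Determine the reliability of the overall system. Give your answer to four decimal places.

0.8453

R(A) = exp(−0.000126 × 2500) = 0.729789
R(B) = exp(−0.0000650 × 2500) = 0.850016
R(C) = exp(−0.0000205 × 2500) = 0.950041
R(D) = exp(−0.0000794 × 2500) = 0.819960
R(E) = exp(−0.0000466 × 2500) = 0.890030
Parallel (B and C): 1 − (1 − 0.850016)(1 − 0.950041) = 0.992507
Series ([0.992507] and D): 0.992507 × 0.819960 = 0.813816
Parallel (A and [0.813816]): 1 − (1 − 0.729789)(1 − 0.813816) = 0.949691
Series ([0.949691] and E): 0.949691 × 0.890030 = 0.8453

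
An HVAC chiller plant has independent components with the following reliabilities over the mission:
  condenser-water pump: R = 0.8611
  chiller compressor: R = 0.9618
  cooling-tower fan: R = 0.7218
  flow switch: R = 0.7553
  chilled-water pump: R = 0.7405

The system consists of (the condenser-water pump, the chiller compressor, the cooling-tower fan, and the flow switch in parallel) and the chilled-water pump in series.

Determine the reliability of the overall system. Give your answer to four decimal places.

0.7402

Parallel (condenser-water pump, chiller compressor, cooling-tower fan, and flow switch): 1 − (1 − 0.861100)(1 − 0.961800)(1 − 0.721800)(1 − 0.755300) = 0.999639
Series ([0.999639] and chilled-water pump): 0.999639 × 0.740500 = 0.7402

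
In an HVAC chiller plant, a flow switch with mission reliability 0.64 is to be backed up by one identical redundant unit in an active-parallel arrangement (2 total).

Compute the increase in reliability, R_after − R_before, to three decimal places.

R_before = 0.64
R_after = 1 − (1 − 0.64)^2 = 0.870
ΔR = 0.870 − 0.64 = 0.230

0.230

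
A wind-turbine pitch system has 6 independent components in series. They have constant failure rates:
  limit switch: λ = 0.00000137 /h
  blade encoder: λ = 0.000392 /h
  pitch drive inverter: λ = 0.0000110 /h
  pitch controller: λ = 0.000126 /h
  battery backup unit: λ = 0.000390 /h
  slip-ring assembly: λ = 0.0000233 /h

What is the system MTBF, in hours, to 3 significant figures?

Series of exponential components: λ_sys = Σ λ_i
λ_sys = 0.00000137 + 0.000392 + 0.0000110 + 0.000126 + 0.000390 + 0.0000233 = 9.4367e-04 /h
MTBF = 1 / λ_sys = 1060 h

1060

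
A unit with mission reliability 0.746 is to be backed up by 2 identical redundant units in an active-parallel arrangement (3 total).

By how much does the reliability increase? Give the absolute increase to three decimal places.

R_before = 0.746
R_after = 1 − (1 − 0.746)^3 = 0.984
ΔR = 0.984 − 0.746 = 0.238

0.238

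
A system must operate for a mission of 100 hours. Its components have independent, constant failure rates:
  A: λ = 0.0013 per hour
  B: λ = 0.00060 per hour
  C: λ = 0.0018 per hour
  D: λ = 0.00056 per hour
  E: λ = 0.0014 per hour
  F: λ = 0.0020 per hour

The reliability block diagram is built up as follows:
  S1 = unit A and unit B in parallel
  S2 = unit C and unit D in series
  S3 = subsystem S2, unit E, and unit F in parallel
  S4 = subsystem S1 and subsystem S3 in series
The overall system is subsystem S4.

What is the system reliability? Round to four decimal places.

0.9880

R(A) = exp(−0.0013 × 100) = 0.878095
R(B) = exp(−0.00060 × 100) = 0.941765
R(C) = exp(−0.0018 × 100) = 0.835270
R(D) = exp(−0.00056 × 100) = 0.945539
R(E) = exp(−0.0014 × 100) = 0.869358
R(F) = exp(−0.0020 × 100) = 0.818731
Parallel (A and B): 1 − (1 − 0.878095)(1 − 0.941765) = 0.992901
Series (C and D): 0.835270 × 0.945539 = 0.789780
Parallel ([0.789780], E, and F): 1 − (1 − 0.789780)(1 − 0.869358)(1 − 0.818731) = 0.995022
Series ([0.992901] and [0.995022]): 0.992901 × 0.995022 = 0.9880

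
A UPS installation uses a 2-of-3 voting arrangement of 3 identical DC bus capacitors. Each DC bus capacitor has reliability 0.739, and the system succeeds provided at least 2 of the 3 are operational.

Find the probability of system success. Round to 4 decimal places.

R = Σ_{i=2}^{3} C(3,i) p^i (1−p)^{3−i} with p = 0.739
C(3,2)·0.739^2·0.261^1 = 0.427613
C(3,3)·0.739^3·0.261^0 = 0.403583
Sum = 0.8312

0.8312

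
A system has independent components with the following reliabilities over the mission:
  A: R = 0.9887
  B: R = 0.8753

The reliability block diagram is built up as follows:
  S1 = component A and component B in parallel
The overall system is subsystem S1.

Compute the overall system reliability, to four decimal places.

0.9986

Parallel (A and B): 1 − (1 − 0.988700)(1 − 0.875300) = 0.9986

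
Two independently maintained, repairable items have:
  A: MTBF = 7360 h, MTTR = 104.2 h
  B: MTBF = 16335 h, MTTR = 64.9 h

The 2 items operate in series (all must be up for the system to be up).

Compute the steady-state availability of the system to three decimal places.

A(A) = MTBF/(MTBF+MTTR) = 7360/(7360+104.2) = 0.986040
A(B) = MTBF/(MTBF+MTTR) = 16335/(16335+64.9) = 0.996043
Series availability: 0.986040 × 0.996043 = 0.982

0.982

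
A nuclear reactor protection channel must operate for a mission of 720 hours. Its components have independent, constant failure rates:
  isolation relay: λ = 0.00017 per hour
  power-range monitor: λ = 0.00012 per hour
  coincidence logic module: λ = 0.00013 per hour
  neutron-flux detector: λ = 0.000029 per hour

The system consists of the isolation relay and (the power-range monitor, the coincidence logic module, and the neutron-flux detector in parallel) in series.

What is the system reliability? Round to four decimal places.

R(isolation relay) = exp(−0.00017 × 720) = 0.884794
R(power-range monitor) = exp(−0.00012 × 720) = 0.917227
R(coincidence logic module) = exp(−0.00013 × 720) = 0.910647
R(neutron-flux detector) = exp(−0.000029 × 720) = 0.979336
Parallel (power-range monitor, coincidence logic module, and neutron-flux detector): 1 − (1 − 0.917227)(1 − 0.910647)(1 − 0.979336) = 0.999847
Series (isolation relay and [0.999847]): 0.884794 × 0.999847 = 0.8847

0.8847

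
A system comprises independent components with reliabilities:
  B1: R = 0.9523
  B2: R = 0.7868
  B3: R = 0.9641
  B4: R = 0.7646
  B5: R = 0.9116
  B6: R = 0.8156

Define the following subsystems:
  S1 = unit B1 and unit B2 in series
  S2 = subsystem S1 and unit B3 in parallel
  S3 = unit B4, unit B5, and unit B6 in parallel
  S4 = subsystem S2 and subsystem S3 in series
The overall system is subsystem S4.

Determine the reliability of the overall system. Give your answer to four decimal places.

0.9872

Series (B1 and B2): 0.952300 × 0.786800 = 0.749270
Parallel ([0.749270] and B3): 1 − (1 − 0.749270)(1 − 0.964100) = 0.990999
Parallel (B4, B5, and B6): 1 − (1 − 0.764600)(1 − 0.911600)(1 − 0.815600) = 0.996163
Series ([0.990999] and [0.996163]): 0.990999 × 0.996163 = 0.9872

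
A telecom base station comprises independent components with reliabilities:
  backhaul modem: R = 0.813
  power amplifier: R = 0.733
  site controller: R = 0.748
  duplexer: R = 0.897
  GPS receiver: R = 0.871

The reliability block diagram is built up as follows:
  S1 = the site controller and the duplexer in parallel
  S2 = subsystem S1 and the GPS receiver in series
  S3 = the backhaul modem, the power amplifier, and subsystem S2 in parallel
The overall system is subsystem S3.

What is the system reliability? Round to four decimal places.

Parallel (site controller and duplexer): 1 − (1 − 0.748000)(1 − 0.897000) = 0.974044
Series ([0.974044] and GPS receiver): 0.974044 × 0.871000 = 0.848392
Parallel (backhaul modem, power amplifier, and [0.848392]): 1 − (1 − 0.813000)(1 − 0.733000)(1 − 0.848392) = 0.9924

0.9924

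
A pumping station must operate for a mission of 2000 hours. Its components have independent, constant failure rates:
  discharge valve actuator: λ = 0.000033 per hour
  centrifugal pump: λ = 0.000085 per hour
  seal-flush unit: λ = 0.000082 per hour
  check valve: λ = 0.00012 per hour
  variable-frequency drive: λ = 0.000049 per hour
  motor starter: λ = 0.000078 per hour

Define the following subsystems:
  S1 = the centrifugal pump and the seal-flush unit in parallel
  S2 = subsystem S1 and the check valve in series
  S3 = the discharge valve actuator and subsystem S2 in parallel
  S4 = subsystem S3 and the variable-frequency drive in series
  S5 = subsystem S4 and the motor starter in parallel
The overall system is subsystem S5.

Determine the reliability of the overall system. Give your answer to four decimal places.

R(discharge valve actuator) = exp(−0.000033 × 2000) = 0.936131
R(centrifugal pump) = exp(−0.000085 × 2000) = 0.843665
R(seal-flush unit) = exp(−0.000082 × 2000) = 0.848742
R(check valve) = exp(−0.00012 × 2000) = 0.786628
R(variable-frequency drive) = exp(−0.000049 × 2000) = 0.906649
R(motor starter) = exp(−0.000078 × 2000) = 0.855559
Parallel (centrifugal pump and seal-flush unit): 1 − (1 − 0.843665)(1 − 0.848742) = 0.976353
Series ([0.976353] and check valve): 0.976353 × 0.786628 = 0.768027
Parallel (discharge valve actuator and [0.768027]): 1 − (1 − 0.936131)(1 − 0.768027) = 0.985184
Series ([0.985184] and variable-frequency drive): 0.985184 × 0.906649 = 0.893216
Parallel ([0.893216] and motor starter): 1 − (1 − 0.893216)(1 − 0.855559) = 0.9846

0.9846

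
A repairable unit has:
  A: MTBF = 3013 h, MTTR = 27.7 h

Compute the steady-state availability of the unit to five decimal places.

A(A) = MTBF/(MTBF+MTTR) = 3013/(3013+27.7) = 0.99089

0.99089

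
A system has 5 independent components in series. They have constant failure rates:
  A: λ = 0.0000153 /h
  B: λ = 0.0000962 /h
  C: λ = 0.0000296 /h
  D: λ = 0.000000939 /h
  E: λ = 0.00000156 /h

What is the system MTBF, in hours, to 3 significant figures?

Series of exponential components: λ_sys = Σ λ_i
λ_sys = 0.0000153 + 0.0000962 + 0.0000296 + 0.000000939 + 0.00000156 = 1.4360e-04 /h
MTBF = 1 / λ_sys = 6960 h

6960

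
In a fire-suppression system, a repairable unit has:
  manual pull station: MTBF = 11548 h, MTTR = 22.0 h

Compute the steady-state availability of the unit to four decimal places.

A(manual pull station) = MTBF/(MTBF+MTTR) = 11548/(11548+22.0) = 0.9981

0.9981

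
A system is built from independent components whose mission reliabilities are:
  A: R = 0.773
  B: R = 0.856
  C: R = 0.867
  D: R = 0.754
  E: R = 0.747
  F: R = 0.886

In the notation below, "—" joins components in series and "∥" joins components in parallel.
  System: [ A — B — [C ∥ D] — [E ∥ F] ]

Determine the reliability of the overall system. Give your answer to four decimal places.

0.6216

Parallel (C and D): 1 − (1 − 0.867000)(1 − 0.754000) = 0.967282
Parallel (E and F): 1 − (1 − 0.747000)(1 − 0.886000) = 0.971158
Series (A, B, [0.967282], and [0.971158]): 0.773000 × 0.856000 × 0.967282 × 0.971158 = 0.6216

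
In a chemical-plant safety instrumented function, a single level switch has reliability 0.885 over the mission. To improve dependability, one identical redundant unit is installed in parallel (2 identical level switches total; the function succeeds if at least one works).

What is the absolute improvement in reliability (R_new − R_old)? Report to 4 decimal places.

R_before = 0.885
R_after = 1 − (1 − 0.885)^2 = 0.9868
ΔR = 0.9868 − 0.885 = 0.1018

0.1018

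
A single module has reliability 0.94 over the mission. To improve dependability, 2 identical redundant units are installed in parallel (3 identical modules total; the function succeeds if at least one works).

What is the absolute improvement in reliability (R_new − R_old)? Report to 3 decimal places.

0.060

R_before = 0.94
R_after = 1 − (1 − 0.94)^3 = 1.000
ΔR = 1.000 − 0.94 = 0.060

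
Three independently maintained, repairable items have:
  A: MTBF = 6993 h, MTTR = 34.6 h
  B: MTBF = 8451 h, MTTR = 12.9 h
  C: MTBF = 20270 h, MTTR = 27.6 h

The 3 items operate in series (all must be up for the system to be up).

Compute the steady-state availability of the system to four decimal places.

0.9922

A(A) = MTBF/(MTBF+MTTR) = 6993/(6993+34.6) = 0.995077
A(B) = MTBF/(MTBF+MTTR) = 8451/(8451+12.9) = 0.998476
A(C) = MTBF/(MTBF+MTTR) = 20270/(20270+27.6) = 0.998640
Series availability: 0.995077 × 0.998476 × 0.998640 = 0.9922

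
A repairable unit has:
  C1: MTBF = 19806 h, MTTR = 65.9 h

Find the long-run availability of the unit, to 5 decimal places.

A(C1) = MTBF/(MTBF+MTTR) = 19806/(19806+65.9) = 0.99668

0.99668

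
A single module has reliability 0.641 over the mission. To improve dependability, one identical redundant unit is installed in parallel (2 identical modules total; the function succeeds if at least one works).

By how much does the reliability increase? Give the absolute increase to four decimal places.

R_before = 0.641
R_after = 1 − (1 − 0.641)^2 = 0.8711
ΔR = 0.8711 − 0.641 = 0.2301

0.2301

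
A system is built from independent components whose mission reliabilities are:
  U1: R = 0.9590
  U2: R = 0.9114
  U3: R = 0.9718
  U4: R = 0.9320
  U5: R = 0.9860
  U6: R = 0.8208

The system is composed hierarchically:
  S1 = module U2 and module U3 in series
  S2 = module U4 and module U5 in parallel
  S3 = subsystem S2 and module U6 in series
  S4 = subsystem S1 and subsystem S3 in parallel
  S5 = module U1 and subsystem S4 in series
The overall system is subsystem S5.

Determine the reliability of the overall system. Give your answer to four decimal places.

0.9393

Series (U2 and U3): 0.911400 × 0.971800 = 0.885699
Parallel (U4 and U5): 1 − (1 − 0.932000)(1 − 0.986000) = 0.999048
Series ([0.999048] and U6): 0.999048 × 0.820800 = 0.820019
Parallel ([0.885699] and [0.820019]): 1 − (1 − 0.885699)(1 − 0.820019) = 0.979428
Series (U1 and [0.979428]): 0.959000 × 0.979428 = 0.9393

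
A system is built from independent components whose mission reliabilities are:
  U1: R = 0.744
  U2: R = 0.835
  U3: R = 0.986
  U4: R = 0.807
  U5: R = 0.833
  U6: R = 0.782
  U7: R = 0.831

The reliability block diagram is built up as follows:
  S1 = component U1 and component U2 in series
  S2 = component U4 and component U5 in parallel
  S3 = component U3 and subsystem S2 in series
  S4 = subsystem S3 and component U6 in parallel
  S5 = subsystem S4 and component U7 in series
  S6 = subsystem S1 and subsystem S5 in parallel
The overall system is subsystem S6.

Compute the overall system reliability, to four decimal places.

Series (U1 and U2): 0.744000 × 0.835000 = 0.621240
Parallel (U4 and U5): 1 − (1 − 0.807000)(1 − 0.833000) = 0.967769
Series (U3 and [0.967769]): 0.986000 × 0.967769 = 0.954220
Parallel ([0.954220] and U6): 1 − (1 − 0.954220)(1 − 0.782000) = 0.990020
Series ([0.990020] and U7): 0.990020 × 0.831000 = 0.822707
Parallel ([0.621240] and [0.822707]): 1 − (1 − 0.621240)(1 − 0.822707) = 0.9328

0.9328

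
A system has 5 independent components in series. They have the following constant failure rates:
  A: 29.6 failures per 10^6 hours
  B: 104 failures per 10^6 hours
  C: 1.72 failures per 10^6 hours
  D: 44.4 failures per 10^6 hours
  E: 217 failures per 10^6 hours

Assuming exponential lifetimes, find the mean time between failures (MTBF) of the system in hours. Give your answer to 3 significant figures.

Series of exponential components: λ_sys = Σ λ_i
λ_sys = 0.0000296 + 0.000104 + 0.00000172 + 0.0000444 + 0.000217 = 3.9672e-04 /h
MTBF = 1 / λ_sys = 2520 h

2520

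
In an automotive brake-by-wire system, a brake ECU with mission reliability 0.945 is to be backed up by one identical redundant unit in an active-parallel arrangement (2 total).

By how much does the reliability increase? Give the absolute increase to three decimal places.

R_before = 0.945
R_after = 1 − (1 − 0.945)^2 = 0.997
ΔR = 0.997 − 0.945 = 0.052

0.052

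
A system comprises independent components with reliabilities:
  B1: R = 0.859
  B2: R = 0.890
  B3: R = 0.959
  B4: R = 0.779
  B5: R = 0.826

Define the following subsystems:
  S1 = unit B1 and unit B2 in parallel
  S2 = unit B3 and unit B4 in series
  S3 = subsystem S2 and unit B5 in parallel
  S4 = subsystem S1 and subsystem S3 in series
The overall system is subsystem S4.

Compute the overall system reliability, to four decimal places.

Parallel (B1 and B2): 1 − (1 − 0.859000)(1 − 0.890000) = 0.984490
Series (B3 and B4): 0.959000 × 0.779000 = 0.747061
Parallel ([0.747061] and B5): 1 − (1 − 0.747061)(1 − 0.826000) = 0.955989
Series ([0.984490] and [0.955989]): 0.984490 × 0.955989 = 0.9412

0.9412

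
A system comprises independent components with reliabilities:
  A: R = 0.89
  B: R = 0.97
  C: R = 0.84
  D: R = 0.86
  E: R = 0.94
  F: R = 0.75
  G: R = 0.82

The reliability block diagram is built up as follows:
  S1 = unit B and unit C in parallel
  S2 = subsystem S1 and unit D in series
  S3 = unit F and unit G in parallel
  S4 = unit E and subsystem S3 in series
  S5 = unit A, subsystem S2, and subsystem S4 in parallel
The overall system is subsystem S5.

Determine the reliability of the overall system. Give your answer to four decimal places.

0.9984

Parallel (B and C): 1 − (1 − 0.970000)(1 − 0.840000) = 0.995200
Series ([0.995200] and D): 0.995200 × 0.860000 = 0.855872
Parallel (F and G): 1 − (1 − 0.750000)(1 − 0.820000) = 0.955000
Series (E and [0.955000]): 0.940000 × 0.955000 = 0.897700
Parallel (A, [0.855872], and [0.897700]): 1 − (1 − 0.890000)(1 − 0.855872)(1 − 0.897700) = 0.9984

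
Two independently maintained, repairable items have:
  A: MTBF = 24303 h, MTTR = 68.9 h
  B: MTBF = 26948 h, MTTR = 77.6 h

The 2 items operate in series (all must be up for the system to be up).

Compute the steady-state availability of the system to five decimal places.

A(A) = MTBF/(MTBF+MTTR) = 24303/(24303+68.9) = 0.997173
A(B) = MTBF/(MTBF+MTTR) = 26948/(26948+77.6) = 0.997129
Series availability: 0.997173 × 0.997129 = 0.99431

0.99431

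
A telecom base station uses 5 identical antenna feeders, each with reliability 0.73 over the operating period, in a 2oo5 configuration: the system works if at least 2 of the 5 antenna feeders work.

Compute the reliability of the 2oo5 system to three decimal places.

0.979

R = Σ_{i=2}^{5} C(5,i) p^i (1−p)^{5−i} with p = 0.73
C(5,2)·0.73^2·0.27^3 = 0.10489
C(5,3)·0.73^3·0.27^2 = 0.28359
C(5,4)·0.73^4·0.27^1 = 0.38338
C(5,5)·0.73^5·0.27^0 = 0.20731
Sum = 0.979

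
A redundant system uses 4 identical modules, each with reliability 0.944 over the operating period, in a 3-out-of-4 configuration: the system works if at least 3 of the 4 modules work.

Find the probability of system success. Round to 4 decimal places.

0.9826

R = Σ_{i=3}^{4} C(4,i) p^i (1−p)^{4−i} with p = 0.944
C(4,3)·0.944^3·0.056^1 = 0.188436
C(4,4)·0.944^4·0.056^0 = 0.794123
Sum = 0.9826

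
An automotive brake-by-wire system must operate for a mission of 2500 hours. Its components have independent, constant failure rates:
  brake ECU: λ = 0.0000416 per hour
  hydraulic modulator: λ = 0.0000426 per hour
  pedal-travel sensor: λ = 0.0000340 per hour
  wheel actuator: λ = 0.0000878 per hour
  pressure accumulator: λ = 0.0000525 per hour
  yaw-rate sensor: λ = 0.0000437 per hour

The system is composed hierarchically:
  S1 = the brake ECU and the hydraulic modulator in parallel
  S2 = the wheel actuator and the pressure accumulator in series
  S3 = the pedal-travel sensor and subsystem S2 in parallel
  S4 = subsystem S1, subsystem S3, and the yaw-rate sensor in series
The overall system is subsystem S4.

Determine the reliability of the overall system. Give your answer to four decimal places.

0.8662

R(brake ECU) = exp(−0.0000416 × 2500) = 0.901225
R(hydraulic modulator) = exp(−0.0000426 × 2500) = 0.898975
R(pedal-travel sensor) = exp(−0.0000340 × 2500) = 0.918512
R(wheel actuator) = exp(−0.0000878 × 2500) = 0.802920
R(pressure accumulator) = exp(−0.0000525 × 2500) = 0.876998
R(yaw-rate sensor) = exp(−0.0000437 × 2500) = 0.896506
Parallel (brake ECU and hydraulic modulator): 1 − (1 − 0.901225)(1 − 0.898975) = 0.990021
Series (wheel actuator and pressure accumulator): 0.802920 × 0.876998 = 0.704159
Parallel (pedal-travel sensor and [0.704159]): 1 − (1 − 0.918512)(1 − 0.704159) = 0.975893
Series ([0.990021], [0.975893], and yaw-rate sensor): 0.990021 × 0.975893 × 0.896506 = 0.8662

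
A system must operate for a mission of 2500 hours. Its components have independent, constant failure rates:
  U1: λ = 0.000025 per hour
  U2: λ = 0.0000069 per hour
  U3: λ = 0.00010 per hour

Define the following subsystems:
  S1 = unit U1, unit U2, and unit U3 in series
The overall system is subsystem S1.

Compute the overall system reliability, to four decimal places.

0.7191

R(U1) = exp(−0.000025 × 2500) = 0.939413
R(U2) = exp(−0.0000069 × 2500) = 0.982898
R(U3) = exp(−0.00010 × 2500) = 0.778801
Series (U1, U2, and U3): 0.939413 × 0.982898 × 0.778801 = 0.7191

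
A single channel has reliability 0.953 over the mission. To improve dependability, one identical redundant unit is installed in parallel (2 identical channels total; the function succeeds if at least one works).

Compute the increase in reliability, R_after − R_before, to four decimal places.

R_before = 0.953
R_after = 1 − (1 − 0.953)^2 = 0.9978
ΔR = 0.9978 − 0.953 = 0.0448

0.0448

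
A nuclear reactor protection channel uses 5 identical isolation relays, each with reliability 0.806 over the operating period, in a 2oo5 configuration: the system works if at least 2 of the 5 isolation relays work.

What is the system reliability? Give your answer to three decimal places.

R = Σ_{i=2}^{5} C(5,i) p^i (1−p)^{5−i} with p = 0.806
C(5,2)·0.806^2·0.194^3 = 0.04743
C(5,3)·0.806^3·0.194^2 = 0.19706
C(5,4)·0.806^4·0.194^1 = 0.40937
C(5,5)·0.806^5·0.194^0 = 0.34015
Sum = 0.994

0.994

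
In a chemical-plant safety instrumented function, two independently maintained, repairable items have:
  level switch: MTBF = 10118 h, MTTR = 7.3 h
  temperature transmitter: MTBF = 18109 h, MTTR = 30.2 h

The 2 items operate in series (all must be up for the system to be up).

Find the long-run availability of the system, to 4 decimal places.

0.9976

A(level switch) = MTBF/(MTBF+MTTR) = 10118/(10118+7.3) = 0.999279
A(temperature transmitter) = MTBF/(MTBF+MTTR) = 18109/(18109+30.2) = 0.998335
Series availability: 0.999279 × 0.998335 = 0.9976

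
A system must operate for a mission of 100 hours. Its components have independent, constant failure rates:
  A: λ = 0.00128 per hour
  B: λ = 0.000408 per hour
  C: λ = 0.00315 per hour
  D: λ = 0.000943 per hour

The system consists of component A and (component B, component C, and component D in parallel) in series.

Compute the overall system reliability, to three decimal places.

R(A) = exp(−0.00128 × 100) = 0.87985
R(B) = exp(−0.000408 × 100) = 0.96002
R(C) = exp(−0.00315 × 100) = 0.72979
R(D) = exp(−0.000943 × 100) = 0.91001
Parallel (B, C, and D): 1 − (1 − 0.96002)(1 − 0.72979)(1 − 0.91001) = 0.99903
Series (A and [0.99903]): 0.87985 × 0.99903 = 0.879

0.879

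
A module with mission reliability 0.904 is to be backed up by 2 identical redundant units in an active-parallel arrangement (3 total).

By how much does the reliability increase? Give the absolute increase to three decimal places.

R_before = 0.904
R_after = 1 − (1 − 0.904)^3 = 0.999
ΔR = 0.999 − 0.904 = 0.095

0.095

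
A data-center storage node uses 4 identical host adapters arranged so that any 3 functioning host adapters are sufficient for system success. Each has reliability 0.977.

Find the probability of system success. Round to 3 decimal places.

R = Σ_{i=3}^{4} C(4,i) p^i (1−p)^{4−i} with p = 0.977
C(4,3)·0.977^3·0.023^1 = 0.08580
C(4,4)·0.977^4·0.023^0 = 0.91113
Sum = 0.997

0.997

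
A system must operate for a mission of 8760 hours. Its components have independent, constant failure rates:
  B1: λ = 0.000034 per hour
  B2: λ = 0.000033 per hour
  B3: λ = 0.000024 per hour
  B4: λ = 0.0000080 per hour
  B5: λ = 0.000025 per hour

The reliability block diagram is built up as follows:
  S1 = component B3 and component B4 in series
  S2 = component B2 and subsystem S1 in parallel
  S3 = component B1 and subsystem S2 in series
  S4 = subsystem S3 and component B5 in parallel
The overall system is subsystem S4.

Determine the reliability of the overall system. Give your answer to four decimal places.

R(B1) = exp(−0.000034 × 8760) = 0.742420
R(B2) = exp(−0.000033 × 8760) = 0.748952
R(B3) = exp(−0.000024 × 8760) = 0.810390
R(B4) = exp(−0.0000080 × 8760) = 0.932319
R(B5) = exp(−0.000025 × 8760) = 0.803322
Series (B3 and B4): 0.810390 × 0.932319 = 0.755542
Parallel (B2 and [0.755542]): 1 − (1 − 0.748952)(1 − 0.755542) = 0.938629
Series (B1 and [0.938629]): 0.742420 × 0.938629 = 0.696857
Parallel ([0.696857] and B5): 1 − (1 − 0.696857)(1 − 0.803322) = 0.9404

0.9404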